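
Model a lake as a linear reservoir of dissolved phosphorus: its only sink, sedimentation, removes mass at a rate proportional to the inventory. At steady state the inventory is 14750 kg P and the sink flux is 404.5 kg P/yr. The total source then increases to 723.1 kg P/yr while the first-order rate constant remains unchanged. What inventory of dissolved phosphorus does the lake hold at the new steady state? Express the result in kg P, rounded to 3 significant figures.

Rate constant k = F/M = 404.5 / 14750 = 0.02742 yr⁻¹.
At the new steady state, source = k·M_new ⇒ M_new = 723.1 / 0.02742 = 26370 kg P.
(Equivalently M_new = M × F_new/F_old = 14750 × 723.1/404.5.)

26400 kg P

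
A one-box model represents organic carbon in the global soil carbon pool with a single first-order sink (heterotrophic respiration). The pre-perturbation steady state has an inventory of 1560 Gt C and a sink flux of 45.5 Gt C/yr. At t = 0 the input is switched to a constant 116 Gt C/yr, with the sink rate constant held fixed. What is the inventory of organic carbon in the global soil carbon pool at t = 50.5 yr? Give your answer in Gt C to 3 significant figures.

3420 Gt C

The sink rate constant is k = F₀/M₀ = 45.5/1560 = 0.02917 yr⁻¹.
Solving dM/dt = F₁ − kM with M(0) = M₀ gives M(t) = F₁/k + (M₀ − F₁/k)·e^(−kt).
F₁/k = 116/0.02917 = 3977.1 Gt C; kt = 0.02917 × 50.5 = 1.473, e^(−kt) = 0.2293.
M(50.5) = 3977.1 + (1560 − 3977.1) × 0.2293 = 3977.1 − 554.1 = 3423.0 Gt C.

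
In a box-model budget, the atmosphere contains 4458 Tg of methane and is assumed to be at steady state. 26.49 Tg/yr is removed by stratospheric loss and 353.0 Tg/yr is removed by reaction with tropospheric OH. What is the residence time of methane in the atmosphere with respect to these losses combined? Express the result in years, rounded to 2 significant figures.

Total removal = 26.49 + 353.0 = 379.49 Tg/yr.
τ = M / ΣF_out = 4458 / 379.49 = 11.75 yr.

12 yr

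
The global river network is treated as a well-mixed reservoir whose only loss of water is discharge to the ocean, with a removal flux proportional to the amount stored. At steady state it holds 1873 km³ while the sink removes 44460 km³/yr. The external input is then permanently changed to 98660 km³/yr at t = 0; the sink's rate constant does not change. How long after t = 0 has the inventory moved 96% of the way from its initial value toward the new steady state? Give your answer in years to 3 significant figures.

0.136 yr

τ = M₀/F₀ = 1873/44460 = 0.04213 yr.
The remaining gap fraction is e^(−t/τ); 96% covered ⇒ e^(−t/τ) = 0.0400.
t = −τ ln(0.0400) = 0.04213 × 3.219 = 0.1356 yr.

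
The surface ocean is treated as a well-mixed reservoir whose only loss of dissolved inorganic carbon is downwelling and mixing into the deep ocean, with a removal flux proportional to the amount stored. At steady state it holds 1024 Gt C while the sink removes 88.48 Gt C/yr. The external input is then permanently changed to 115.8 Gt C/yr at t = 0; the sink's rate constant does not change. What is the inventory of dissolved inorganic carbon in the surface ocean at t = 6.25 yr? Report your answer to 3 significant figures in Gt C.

The sink rate constant is k = F₀/M₀ = 88.48/1024 = 0.08641 yr⁻¹.
Solving dM/dt = F₁ − kM with M(0) = M₀ gives M(t) = F₁/k + (M₀ − F₁/k)·e^(−kt).
F₁/k = 115.8/0.08641 = 1340.2 Gt C; kt = 0.08641 × 6.25 = 0.5400, e^(−kt) = 0.5827.
M(6.25) = 1340.2 + (1024 − 1340.2) × 0.5827 = 1340.2 − 184.2 = 1155.9 Gt C.

1160 Gt C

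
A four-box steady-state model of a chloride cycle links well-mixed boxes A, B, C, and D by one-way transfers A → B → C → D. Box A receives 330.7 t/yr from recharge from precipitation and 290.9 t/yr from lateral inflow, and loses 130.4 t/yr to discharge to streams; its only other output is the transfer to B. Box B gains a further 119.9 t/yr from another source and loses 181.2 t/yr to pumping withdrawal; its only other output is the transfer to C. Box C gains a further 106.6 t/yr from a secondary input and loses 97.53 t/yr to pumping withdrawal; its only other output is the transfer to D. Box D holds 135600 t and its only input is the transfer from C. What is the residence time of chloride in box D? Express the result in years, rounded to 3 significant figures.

309 yr

Box A: F(A→B) = (330.7 + 290.9) − 130.4 = 491.20 t/yr.
Box B: F(B→C) = (491.20 + 119.9) − 181.2 = 429.90 t/yr.
Box C: F(C→D) = (429.90 + 106.6) − 97.53 = 438.97 t/yr.
Box D throughput = its input = 438.97 t/yr; τ = 135600 / 438.97 = 308.9 yr.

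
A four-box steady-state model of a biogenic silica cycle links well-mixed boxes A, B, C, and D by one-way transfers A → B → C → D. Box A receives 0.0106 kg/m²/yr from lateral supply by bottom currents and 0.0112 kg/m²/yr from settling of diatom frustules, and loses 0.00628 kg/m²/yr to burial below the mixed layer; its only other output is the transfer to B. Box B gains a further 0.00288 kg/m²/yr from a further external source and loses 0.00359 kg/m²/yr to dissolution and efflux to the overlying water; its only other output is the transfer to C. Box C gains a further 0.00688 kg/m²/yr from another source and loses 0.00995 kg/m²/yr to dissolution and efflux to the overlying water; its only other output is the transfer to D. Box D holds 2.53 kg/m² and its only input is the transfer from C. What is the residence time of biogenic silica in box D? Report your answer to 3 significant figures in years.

Box A: F(A→B) = (0.0106 + 0.0112) − 0.00628 = 0.015520 kg/m²/yr.
Box B: F(B→C) = (0.015520 + 0.00288) − 0.00359 = 0.014810 kg/m²/yr.
Box C: F(C→D) = (0.014810 + 0.00688) − 0.00995 = 0.011740 kg/m²/yr.
Box D throughput = its input = 0.011740 kg/m²/yr; τ = 2.53 / 0.011740 = 215.5 yr.

216 yr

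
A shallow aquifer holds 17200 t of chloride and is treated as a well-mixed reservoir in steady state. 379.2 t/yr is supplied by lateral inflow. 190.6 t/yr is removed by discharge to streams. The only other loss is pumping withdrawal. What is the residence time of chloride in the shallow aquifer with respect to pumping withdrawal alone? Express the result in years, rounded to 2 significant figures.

At steady state ΣF_in = ΣF_out.
ΣF_in = 379.20 t/yr.
Pumping withdrawal flux = ΣF_in − (190.6) = 379.20 − 190.6 = 188.6 t/yr.
τ = M / F = 17200 / 188.6 = 91.20 yr.

91 yr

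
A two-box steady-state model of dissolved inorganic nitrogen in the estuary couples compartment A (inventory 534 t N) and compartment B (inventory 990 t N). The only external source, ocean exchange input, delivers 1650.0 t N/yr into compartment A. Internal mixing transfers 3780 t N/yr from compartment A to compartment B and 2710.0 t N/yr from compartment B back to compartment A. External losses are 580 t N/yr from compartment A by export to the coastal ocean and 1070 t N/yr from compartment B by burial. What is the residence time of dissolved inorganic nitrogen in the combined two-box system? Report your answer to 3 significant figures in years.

0.924 yr

Treat the two boxes together as one reservoir: the mixing fluxes between them are internal recycling, so τ = ΣM / Σ(external losses).
M_total = 534 + 990 = 1524.0 t N.
ΣF_external_out = 580 + 1070 = 1650.0 t N/yr.
τ = M_total / ΣF_ext = 1524.0 / 1650.0 = 0.9236 yr.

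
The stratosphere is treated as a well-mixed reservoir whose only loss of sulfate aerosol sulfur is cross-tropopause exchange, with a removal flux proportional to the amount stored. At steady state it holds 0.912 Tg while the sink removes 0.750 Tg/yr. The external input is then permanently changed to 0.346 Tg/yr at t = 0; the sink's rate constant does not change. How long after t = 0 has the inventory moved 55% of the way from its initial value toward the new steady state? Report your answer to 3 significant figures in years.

τ = M₀/F₀ = 0.912/0.750 = 1.216 yr.
The remaining gap fraction is e^(−t/τ); 55% covered ⇒ e^(−t/τ) = 0.450.
t = −τ ln(0.450) = 1.216 × 0.7985 = 0.9710 yr.

0.971 yr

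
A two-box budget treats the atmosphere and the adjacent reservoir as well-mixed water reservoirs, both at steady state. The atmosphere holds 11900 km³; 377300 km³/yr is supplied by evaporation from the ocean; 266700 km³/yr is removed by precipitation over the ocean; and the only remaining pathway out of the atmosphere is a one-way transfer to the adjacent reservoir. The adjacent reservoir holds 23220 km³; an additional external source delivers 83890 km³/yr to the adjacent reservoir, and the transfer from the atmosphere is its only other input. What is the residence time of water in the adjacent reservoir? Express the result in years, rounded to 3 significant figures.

Balance the atmosphere: ΣF_in = 377300 km³/yr.
Transfer to the adjacent reservoir = ΣF_in − (266700) = 110600 km³/yr.
Total input to the adjacent reservoir = 110600 + 83890 = 194490 km³/yr; at steady state this equals its total output.
τ = M / F = 23220 / 194490 = 0.1194 yr.

0.119 yr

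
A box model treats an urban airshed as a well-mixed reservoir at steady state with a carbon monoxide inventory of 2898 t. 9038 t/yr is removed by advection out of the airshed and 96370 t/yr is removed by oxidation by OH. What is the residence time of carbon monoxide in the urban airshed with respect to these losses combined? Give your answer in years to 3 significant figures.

0.0275 yr

Total removal = 9038 + 96370 = 105410 t/yr.
τ = M / ΣF_out = 2898 / 105410 = 0.02749 yr.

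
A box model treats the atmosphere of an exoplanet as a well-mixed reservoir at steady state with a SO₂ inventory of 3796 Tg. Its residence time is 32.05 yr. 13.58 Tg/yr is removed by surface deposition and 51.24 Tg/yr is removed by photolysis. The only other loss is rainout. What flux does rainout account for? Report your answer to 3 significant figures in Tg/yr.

53.6 Tg/yr

Total removal F = M/τ = 3796 / 32.05 = 118.4 Tg/yr.
Rainout = F − (13.58 + 51.24) = 118.4 − 64.82 = 53.62 Tg/yr.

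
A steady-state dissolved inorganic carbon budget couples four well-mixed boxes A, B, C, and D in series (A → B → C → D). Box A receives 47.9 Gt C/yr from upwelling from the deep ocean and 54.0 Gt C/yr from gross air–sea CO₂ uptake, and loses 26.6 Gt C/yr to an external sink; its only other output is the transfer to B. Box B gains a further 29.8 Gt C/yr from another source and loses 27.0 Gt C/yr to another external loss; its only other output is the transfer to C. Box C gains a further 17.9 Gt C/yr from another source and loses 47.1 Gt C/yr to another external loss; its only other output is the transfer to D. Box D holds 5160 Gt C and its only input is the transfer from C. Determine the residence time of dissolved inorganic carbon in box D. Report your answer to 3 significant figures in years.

106 yr

Box A: F(A→B) = (47.9 + 54.0) − 26.6 = 75.300 Gt C/yr.
Box B: F(B→C) = (75.300 + 29.8) − 27.0 = 78.100 Gt C/yr.
Box C: F(C→D) = (78.100 + 17.9) − 47.1 = 48.900 Gt C/yr.
Box D throughput = its input = 48.900 Gt C/yr; τ = 5160 / 48.900 = 105.5 yr.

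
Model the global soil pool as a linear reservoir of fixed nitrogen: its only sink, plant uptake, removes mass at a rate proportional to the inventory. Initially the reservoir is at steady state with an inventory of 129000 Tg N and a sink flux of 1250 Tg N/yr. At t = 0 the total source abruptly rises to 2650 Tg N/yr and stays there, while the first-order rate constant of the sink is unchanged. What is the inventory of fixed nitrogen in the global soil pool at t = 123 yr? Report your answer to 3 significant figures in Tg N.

230000 Tg N

τ = M₀/F₀ = 129000/1250 = 103.2 yr; rate constant k = 1/τ.
New steady state M_∞ = F₁/k = F₁·τ = 2650 × 103.2 = 273480 Tg N.
M(t) = M_∞ + (M₀ − M_∞)·e^(−t/τ); t/τ = 123/103.2 = 1.192, so e^(−t/τ) = 0.3037.
M(t) = 273480 − 144500 × 0.3037 = 229610 Tg N.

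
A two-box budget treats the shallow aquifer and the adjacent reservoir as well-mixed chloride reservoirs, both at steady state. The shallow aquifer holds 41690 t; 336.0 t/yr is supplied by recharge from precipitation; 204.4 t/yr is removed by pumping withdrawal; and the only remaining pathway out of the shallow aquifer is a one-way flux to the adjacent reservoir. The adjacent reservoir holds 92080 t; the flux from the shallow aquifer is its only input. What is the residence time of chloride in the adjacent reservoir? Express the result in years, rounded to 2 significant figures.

Balance the shallow aquifer: ΣF_in = 336.00 t/yr.
Flux to the adjacent reservoir = ΣF_in − (204.4) = 131.60 t/yr.
At steady state the output of the adjacent reservoir equals its input, 131.60 t/yr.
τ = M / F = 92080 / 131.60 = 699.7 yr.

700 yr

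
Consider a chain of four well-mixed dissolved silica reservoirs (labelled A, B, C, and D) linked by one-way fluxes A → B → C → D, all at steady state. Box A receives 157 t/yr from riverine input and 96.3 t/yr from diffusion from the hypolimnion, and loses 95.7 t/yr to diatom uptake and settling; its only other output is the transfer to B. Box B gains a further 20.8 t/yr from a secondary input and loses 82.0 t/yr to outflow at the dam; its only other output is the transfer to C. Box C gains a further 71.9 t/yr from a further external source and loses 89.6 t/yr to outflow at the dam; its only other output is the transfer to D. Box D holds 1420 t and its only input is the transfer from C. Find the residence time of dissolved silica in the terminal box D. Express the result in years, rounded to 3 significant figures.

18.0 yr

Box A: F(A→B) = (157 + 96.3) − 95.7 = 157.60 t/yr.
Box B: F(B→C) = (157.60 + 20.8) − 82.0 = 96.400 t/yr.
Box C: F(C→D) = (96.400 + 71.9) − 89.6 = 78.700 t/yr.
Box D throughput = its input = 78.700 t/yr; τ = 1420 / 78.700 = 18.04 yr.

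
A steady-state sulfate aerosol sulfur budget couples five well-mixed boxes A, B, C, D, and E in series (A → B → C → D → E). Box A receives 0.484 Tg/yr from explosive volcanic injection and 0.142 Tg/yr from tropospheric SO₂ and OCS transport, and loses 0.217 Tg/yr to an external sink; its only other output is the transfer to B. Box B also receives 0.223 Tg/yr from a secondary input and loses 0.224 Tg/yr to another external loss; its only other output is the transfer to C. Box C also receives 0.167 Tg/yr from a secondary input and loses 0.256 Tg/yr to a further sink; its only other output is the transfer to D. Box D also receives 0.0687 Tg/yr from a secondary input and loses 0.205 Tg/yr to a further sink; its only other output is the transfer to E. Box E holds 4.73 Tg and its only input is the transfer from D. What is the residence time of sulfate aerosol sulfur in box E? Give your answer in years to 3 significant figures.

25.9 yr

Box A: F(A→B) = (0.484 + 0.142) − 0.217 = 0.40900 Tg/yr.
Box B: F(B→C) = (0.40900 + 0.223) − 0.224 = 0.40800 Tg/yr.
Box C: F(C→D) = (0.40800 + 0.167) − 0.256 = 0.31900 Tg/yr.
Box D: F(D→E) = (0.31900 + 0.0687) − 0.205 = 0.18270 Tg/yr.
Box E throughput = its input = 0.18270 Tg/yr; τ = 4.73 / 0.18270 = 25.89 yr.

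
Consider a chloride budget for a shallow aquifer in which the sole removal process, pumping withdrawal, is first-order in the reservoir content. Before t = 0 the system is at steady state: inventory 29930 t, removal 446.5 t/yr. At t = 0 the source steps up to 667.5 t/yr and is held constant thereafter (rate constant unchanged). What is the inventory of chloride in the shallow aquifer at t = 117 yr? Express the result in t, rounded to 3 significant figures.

Residence time τ = M₀/F₀ = 67.03 yr. The eventual steady state is M_∞ = M₀·(F₁/F₀) = 29930 × 667.5/446.5 = 44744 t.
The anomaly ΔM(t) = M(t) − M_∞ decays as ΔM₀·e^(−t/τ) with ΔM₀ = 29930 − 44744 = −14810 t.
At t = 117 yr, e^(−t/τ) = e^(−1.745) = 0.1746, so ΔM = −2586 t and M = 44744 − 2586 = 42158 t.

42200 t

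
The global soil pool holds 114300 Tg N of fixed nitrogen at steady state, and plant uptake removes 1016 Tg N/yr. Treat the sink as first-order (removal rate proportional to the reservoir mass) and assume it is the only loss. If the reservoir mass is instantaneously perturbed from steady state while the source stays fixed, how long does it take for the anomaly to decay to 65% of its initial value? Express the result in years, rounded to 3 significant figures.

48.5 yr

For a linear reservoir the anomaly decays as exp(−t/τ) with τ = M/F = 114300/1016 = 112.5 yr.
exp(−t/τ) = 0.65 ⇒ t = −τ ln(0.65) = 112.5 × 0.4308 = 48.46 yr.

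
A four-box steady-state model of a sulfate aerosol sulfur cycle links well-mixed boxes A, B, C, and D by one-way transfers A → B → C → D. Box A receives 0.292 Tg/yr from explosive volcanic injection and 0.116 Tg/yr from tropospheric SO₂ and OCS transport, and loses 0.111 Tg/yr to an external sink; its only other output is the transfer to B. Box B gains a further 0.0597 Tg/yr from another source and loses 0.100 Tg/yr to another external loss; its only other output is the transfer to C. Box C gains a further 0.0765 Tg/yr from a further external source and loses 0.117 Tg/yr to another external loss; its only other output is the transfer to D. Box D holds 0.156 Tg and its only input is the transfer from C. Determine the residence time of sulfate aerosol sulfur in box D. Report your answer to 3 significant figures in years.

0.722 yr

Box A: F(A→B) = (0.292 + 0.116) − 0.111 = 0.29700 Tg/yr.
Box B: F(B→C) = (0.29700 + 0.0597) − 0.100 = 0.25670 Tg/yr.
Box C: F(C→D) = (0.25670 + 0.0765) − 0.117 = 0.21620 Tg/yr.
Box D throughput = its input = 0.21620 Tg/yr; τ = 0.156 / 0.21620 = 0.7216 yr.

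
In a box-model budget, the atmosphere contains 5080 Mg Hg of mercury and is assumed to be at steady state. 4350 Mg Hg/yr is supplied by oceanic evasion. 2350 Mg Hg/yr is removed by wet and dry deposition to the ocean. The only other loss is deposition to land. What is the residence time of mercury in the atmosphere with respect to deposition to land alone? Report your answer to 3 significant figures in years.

At steady state ΣF_in = ΣF_out.
ΣF_in = 4350.0 Mg Hg/yr.
Deposition to land flux = ΣF_in − (2350) = 4350.0 − 2350 = 2000 Mg Hg/yr.
τ = M / F = 5080 / 2000 = 2.540 yr.

2.54 yr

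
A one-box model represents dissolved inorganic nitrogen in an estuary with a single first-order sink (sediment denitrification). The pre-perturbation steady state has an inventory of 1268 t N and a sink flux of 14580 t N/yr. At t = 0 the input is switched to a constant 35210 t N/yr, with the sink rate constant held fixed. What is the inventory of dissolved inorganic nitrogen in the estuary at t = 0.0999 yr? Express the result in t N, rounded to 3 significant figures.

Residence time τ = M₀/F₀ = 0.08697 yr. The eventual steady state is M_∞ = M₀·(F₁/F₀) = 1268 × 35210/14580 = 3062.2 t N.
The anomaly ΔM(t) = M(t) − M_∞ decays as ΔM₀·e^(−t/τ) with ΔM₀ = 1268 − 3062.2 = −1794 t N.
At t = 0.0999 yr, e^(−t/τ) = e^(−1.149) = 0.3171, so ΔM = −568.8 t N and M = 3062.2 − 568.8 = 2493.3 t N.

2490 t N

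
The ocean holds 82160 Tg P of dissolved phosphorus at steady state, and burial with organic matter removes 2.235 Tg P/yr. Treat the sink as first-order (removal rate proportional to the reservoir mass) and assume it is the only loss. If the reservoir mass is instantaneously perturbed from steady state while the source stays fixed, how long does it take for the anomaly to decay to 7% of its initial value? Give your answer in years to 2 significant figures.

For a linear reservoir the anomaly decays as exp(−t/τ) with τ = M/F = 82160/2.235 = 36760 yr.
exp(−t/τ) = 0.07 ⇒ t = −τ ln(0.07) = 36760 × 2.659 = 97760 yr.

98000 yr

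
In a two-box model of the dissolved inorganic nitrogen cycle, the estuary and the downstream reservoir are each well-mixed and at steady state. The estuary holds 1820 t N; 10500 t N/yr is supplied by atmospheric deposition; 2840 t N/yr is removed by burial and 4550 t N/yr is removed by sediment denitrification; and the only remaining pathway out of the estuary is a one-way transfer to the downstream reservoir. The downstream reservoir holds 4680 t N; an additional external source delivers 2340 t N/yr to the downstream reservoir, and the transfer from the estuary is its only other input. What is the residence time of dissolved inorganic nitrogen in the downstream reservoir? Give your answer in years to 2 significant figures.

0.86 yr

Balance the estuary: ΣF_in = 10500 t N/yr.
Transfer to the downstream reservoir = ΣF_in − (2840 + 4550) = 3110.0 t N/yr.
Total input to the downstream reservoir = 3110.0 + 2340 = 5450.0 t N/yr; at steady state this equals its total output.
τ = M / F = 4680 / 5450.0 = 0.8587 yr.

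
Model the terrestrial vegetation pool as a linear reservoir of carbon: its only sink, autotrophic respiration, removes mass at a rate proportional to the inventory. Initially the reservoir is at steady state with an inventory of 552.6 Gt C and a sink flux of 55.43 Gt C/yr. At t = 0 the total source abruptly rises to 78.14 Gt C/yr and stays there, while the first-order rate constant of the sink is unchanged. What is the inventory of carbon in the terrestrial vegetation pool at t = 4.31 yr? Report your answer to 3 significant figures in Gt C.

632 Gt C

τ = M₀/F₀ = 552.6/55.43 = 9.969 yr; rate constant k = 1/τ.
New steady state M_∞ = F₁/k = F₁·τ = 78.14 × 9.969 = 779.00 Gt C.
M(t) = M_∞ + (M₀ − M_∞)·e^(−t/τ); t/τ = 4.31/9.969 = 0.4323, so e^(−t/τ) = 0.6490.
M(t) = 779.00 − 226.4 × 0.6490 = 632.07 Gt C.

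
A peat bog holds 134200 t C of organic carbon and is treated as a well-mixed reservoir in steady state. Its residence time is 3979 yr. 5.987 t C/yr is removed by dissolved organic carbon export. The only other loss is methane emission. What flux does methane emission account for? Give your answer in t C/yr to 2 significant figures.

28 t C/yr

Total removal F = M/τ = 134200 / 3979 = 33.73 t C/yr.
Methane emission = F − (5.987) = 33.73 − 5.987 = 27.74 t C/yr.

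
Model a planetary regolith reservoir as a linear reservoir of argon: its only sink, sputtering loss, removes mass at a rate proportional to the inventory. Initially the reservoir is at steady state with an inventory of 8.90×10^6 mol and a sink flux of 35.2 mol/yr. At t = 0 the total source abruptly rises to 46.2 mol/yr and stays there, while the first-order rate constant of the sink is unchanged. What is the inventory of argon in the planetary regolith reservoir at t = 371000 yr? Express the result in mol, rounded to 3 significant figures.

Residence time τ = M₀/F₀ = 252800 yr. The eventual steady state is M_∞ = M₀·(F₁/F₀) = 8.90×10^6 × 46.2/35.2 = 1.1681×10^7 mol.
The anomaly ΔM(t) = M(t) − M_∞ decays as ΔM₀·e^(−t/τ) with ΔM₀ = 8.90×10^6 − 1.1681×10^7 = −2.781×10^6 mol.
At t = 371000 yr, e^(−t/τ) = e^(−1.467) = 0.2305, so ΔM = −641200 mol and M = 1.1681×10^7 − 641200 = 1.1040×10^7 mol.

1.10×10^7 mol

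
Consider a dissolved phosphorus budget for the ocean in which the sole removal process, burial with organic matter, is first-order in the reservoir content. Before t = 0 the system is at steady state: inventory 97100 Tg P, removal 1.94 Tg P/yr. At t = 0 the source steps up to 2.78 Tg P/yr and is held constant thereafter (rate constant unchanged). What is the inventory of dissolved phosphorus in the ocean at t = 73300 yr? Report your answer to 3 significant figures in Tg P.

τ = M₀/F₀ = 97100/1.94 = 50050 yr; rate constant k = 1/τ.
New steady state M_∞ = F₁/k = F₁·τ = 2.78 × 50050 = 139140 Tg P.
M(t) = M_∞ + (M₀ − M_∞)·e^(−t/τ); t/τ = 73300/50050 = 1.464, so e^(−t/τ) = 0.2312.
M(t) = 139140 − 42040 × 0.2312 = 129420 Tg P.

129000 Tg P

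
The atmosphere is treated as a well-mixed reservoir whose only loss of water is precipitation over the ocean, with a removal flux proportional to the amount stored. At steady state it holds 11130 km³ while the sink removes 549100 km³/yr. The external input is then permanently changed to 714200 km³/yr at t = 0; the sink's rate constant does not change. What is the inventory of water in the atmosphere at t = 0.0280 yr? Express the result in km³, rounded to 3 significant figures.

The sink rate constant is k = F₀/M₀ = 549100/11130 = 49.34 yr⁻¹.
Solving dM/dt = F₁ − kM with M(0) = M₀ gives M(t) = F₁/k + (M₀ − F₁/k)·e^(−kt).
F₁/k = 714200/49.34 = 14476 km³; kt = 49.34 × 0.0280 = 1.381, e^(−kt) = 0.2512.
M(0.0280) = 14476 + (11130 − 14476) × 0.2512 = 14476 − 840.7 = 13636 km³.

13600 km³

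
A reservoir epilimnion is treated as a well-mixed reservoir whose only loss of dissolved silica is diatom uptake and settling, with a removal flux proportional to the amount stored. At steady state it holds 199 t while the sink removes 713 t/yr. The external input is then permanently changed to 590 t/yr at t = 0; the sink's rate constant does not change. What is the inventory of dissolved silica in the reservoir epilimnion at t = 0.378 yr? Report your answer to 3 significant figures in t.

Residence time τ = M₀/F₀ = 0.2791 yr. The eventual steady state is M_∞ = M₀·(F₁/F₀) = 199 × 590/713 = 164.67 t.
The anomaly ΔM(t) = M(t) − M_∞ decays as ΔM₀·e^(−t/τ) with ΔM₀ = 199 − 164.67 = 34.33 t.
At t = 0.378 yr, e^(−t/τ) = e^(−1.354) = 0.2581, so ΔM = 8.861 t and M = 164.67 + 8.861 = 173.53 t.

174 t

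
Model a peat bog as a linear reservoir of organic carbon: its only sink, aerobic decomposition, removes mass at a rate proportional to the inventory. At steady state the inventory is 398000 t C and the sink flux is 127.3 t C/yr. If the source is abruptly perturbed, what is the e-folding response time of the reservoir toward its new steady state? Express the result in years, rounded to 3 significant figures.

3130 yr

For a linear reservoir the response time equals the residence time τ = M/F.
τ = 398000 / 127.3 = 3126 yr.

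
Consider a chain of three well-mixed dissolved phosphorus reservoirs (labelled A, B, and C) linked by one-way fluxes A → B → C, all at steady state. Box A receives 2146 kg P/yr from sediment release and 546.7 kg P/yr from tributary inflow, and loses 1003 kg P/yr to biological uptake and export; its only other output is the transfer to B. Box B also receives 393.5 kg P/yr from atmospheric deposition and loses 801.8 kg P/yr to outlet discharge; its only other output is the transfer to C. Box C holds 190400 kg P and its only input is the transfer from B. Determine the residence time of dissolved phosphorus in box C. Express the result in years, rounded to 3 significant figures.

Box A: F(A→B) = (2146 + 546.7) − 1003 = 1689.7 kg P/yr.
Box B: F(B→C) = (1689.7 + 393.5) − 801.8 = 1281.4 kg P/yr.
Box C throughput = its input = 1281.4 kg P/yr; τ = 190400 / 1281.4 = 148.6 yr.

149 yr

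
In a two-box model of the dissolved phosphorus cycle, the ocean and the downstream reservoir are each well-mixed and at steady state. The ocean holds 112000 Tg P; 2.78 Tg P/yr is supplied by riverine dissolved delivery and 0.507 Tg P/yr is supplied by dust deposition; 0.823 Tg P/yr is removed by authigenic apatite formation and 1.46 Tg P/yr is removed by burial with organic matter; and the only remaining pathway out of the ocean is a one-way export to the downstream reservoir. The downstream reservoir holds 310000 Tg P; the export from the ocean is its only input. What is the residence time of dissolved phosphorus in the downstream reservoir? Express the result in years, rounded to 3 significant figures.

Balance the ocean: ΣF_in = 2.78 + 0.507 = 3.2870 Tg P/yr.
Export to the downstream reservoir = ΣF_in − (0.823 + 1.46) = 1.0040 Tg P/yr.
At steady state the output of the downstream reservoir equals its input, 1.0040 Tg P/yr.
τ = M / F = 310000 / 1.0040 = 308800 yr.

309000 yr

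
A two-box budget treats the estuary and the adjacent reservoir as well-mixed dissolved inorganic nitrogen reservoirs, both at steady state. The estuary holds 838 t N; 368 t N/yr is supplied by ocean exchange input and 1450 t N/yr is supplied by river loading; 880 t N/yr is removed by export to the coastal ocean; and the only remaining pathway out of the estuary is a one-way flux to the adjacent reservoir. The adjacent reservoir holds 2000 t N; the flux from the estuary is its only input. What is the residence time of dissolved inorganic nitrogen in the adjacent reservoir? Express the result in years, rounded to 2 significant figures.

Balance the estuary: ΣF_in = 368 + 1450 = 1818.0 t N/yr.
Flux to the adjacent reservoir = ΣF_in − (880) = 938.00 t N/yr.
At steady state the output of the adjacent reservoir equals its input, 938.00 t N/yr.
τ = M / F = 2000 / 938.00 = 2.132 yr.

2.1 yr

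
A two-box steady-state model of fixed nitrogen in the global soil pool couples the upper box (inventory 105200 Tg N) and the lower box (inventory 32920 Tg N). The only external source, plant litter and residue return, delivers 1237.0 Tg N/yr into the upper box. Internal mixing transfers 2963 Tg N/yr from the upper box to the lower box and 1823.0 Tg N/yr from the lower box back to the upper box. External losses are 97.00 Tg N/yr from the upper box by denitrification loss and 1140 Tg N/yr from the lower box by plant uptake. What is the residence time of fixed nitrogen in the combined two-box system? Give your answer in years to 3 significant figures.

Treat the two boxes together as one reservoir: the mixing fluxes between them are internal recycling, so τ = ΣM / Σ(external losses).
M_total = 105200 + 32920 = 138120 Tg N.
ΣF_external_out = 97.00 + 1140 = 1237.0 Tg N/yr.
τ = M_total / ΣF_ext = 138120 / 1237.0 = 111.7 yr.

112 yr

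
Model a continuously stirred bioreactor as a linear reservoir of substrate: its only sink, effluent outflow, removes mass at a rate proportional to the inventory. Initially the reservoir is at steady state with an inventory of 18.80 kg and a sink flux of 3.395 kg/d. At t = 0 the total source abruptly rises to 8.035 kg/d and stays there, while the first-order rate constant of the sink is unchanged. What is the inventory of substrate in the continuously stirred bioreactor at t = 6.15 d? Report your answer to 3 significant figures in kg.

36.0 kg

The sink rate constant is k = F₀/M₀ = 3.395/18.80 = 0.1806 d⁻¹.
Solving dM/dt = F₁ − kM with M(0) = M₀ gives M(t) = F₁/k + (M₀ − F₁/k)·e^(−kt).
F₁/k = 8.035/0.1806 = 44.494 kg; kt = 0.1806 × 6.15 = 1.111, e^(−kt) = 0.3294.
M(6.15) = 44.494 + (18.80 − 44.494) × 0.3294 = 44.494 − 8.463 = 36.032 kg.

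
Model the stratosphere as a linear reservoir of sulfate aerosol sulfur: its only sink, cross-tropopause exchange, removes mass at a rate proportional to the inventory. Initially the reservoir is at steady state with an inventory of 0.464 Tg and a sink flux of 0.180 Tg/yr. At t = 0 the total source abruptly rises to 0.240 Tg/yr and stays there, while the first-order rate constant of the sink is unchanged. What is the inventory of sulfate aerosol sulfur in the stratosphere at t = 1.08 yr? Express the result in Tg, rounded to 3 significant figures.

Residence time τ = M₀/F₀ = 2.578 yr. The eventual steady state is M_∞ = M₀·(F₁/F₀) = 0.464 × 0.240/0.180 = 0.61867 Tg.
The anomaly ΔM(t) = M(t) − M_∞ decays as ΔM₀·e^(−t/τ) with ΔM₀ = 0.464 − 0.61867 = −0.1547 Tg.
At t = 1.08 yr, e^(−t/τ) = e^(−0.4190) = 0.6577, so ΔM = −0.1017 Tg and M = 0.61867 − 0.1017 = 0.51694 Tg.

0.517 Tg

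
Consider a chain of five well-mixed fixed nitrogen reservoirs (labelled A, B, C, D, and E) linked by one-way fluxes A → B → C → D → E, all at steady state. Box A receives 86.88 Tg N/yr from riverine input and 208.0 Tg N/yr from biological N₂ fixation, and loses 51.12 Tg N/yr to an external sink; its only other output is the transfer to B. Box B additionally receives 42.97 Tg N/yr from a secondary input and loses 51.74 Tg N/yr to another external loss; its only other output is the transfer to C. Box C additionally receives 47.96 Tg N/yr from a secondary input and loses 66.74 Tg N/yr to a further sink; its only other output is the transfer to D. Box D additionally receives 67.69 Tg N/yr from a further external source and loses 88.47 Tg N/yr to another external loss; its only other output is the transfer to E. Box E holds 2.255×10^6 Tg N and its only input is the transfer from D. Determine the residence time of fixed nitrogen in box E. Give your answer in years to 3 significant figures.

11500 yr

Box A: F(A→B) = (86.88 + 208.0) − 51.12 = 243.76 Tg N/yr.
Box B: F(B→C) = (243.76 + 42.97) − 51.74 = 234.99 Tg N/yr.
Box C: F(C→D) = (234.99 + 47.96) − 66.74 = 216.21 Tg N/yr.
Box D: F(D→E) = (216.21 + 67.69) − 88.47 = 195.43 Tg N/yr.
Box E throughput = its input = 195.43 Tg N/yr; τ = 2.255×10^6 / 195.43 = 11540 yr.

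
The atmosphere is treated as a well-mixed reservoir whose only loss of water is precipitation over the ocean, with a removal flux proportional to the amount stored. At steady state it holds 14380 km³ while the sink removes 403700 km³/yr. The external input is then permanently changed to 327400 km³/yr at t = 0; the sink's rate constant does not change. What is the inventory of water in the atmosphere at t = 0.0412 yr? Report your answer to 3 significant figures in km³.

12500 km³

The sink rate constant is k = F₀/M₀ = 403700/14380 = 28.07 yr⁻¹.
Solving dM/dt = F₁ − kM with M(0) = M₀ gives M(t) = F₁/k + (M₀ − F₁/k)·e^(−kt).
F₁/k = 327400/28.07 = 11662 km³; kt = 28.07 × 0.0412 = 1.157, e^(−kt) = 0.3145.
M(0.0412) = 11662 + (14380 − 11662) × 0.3145 = 11662 + 854.9 = 12517 km³.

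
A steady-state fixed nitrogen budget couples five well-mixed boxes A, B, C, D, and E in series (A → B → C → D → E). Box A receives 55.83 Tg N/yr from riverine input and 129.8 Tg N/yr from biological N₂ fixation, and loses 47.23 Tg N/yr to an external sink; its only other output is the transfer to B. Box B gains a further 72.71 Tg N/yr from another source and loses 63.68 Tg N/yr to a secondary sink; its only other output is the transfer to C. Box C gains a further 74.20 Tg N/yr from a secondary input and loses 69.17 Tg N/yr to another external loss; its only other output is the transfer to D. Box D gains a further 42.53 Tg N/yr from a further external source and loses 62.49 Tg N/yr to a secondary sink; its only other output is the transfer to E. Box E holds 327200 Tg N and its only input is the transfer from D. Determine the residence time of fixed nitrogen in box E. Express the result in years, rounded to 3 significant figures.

Box A: F(A→B) = (55.83 + 129.8) − 47.23 = 138.40 Tg N/yr.
Box B: F(B→C) = (138.40 + 72.71) − 63.68 = 147.43 Tg N/yr.
Box C: F(C→D) = (147.43 + 74.20) − 69.17 = 152.46 Tg N/yr.
Box D: F(D→E) = (152.46 + 42.53) − 62.49 = 132.50 Tg N/yr.
Box E throughput = its input = 132.50 Tg N/yr; τ = 327200 / 132.50 = 2469 yr.

2470 yr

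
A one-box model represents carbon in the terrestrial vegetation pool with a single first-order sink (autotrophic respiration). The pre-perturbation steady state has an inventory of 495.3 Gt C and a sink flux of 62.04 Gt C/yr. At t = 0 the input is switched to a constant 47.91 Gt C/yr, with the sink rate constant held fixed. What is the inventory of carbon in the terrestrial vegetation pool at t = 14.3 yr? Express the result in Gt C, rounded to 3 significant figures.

τ = M₀/F₀ = 495.3/62.04 = 7.984 yr; rate constant k = 1/τ.
New steady state M_∞ = F₁/k = F₁·τ = 47.91 × 7.984 = 382.49 Gt C.
M(t) = M_∞ + (M₀ − M_∞)·e^(−t/τ); t/τ = 14.3/7.984 = 1.791, so e^(−t/τ) = 0.1668.
M(t) = 382.49 + 112.8 × 0.1668 = 401.30 Gt C.

401 Gt C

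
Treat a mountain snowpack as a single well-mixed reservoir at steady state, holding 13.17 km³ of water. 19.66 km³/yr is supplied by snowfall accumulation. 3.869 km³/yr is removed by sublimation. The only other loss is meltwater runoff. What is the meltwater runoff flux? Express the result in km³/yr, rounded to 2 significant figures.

16 km³/yr

At steady state ΣF_in = ΣF_out.
ΣF_in = 19.660 km³/yr.
Meltwater runoff flux = ΣF_in − (3.869) = 19.660 − 3.869 = 15.79 km³/yr.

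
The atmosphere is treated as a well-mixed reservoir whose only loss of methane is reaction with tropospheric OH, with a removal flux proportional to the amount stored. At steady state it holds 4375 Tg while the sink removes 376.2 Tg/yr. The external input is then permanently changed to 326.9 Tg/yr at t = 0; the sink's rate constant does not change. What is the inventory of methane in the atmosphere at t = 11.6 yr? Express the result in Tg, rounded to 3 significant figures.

The sink rate constant is k = F₀/M₀ = 376.2/4375 = 0.08599 yr⁻¹.
Solving dM/dt = F₁ − kM with M(0) = M₀ gives M(t) = F₁/k + (M₀ − F₁/k)·e^(−kt).
F₁/k = 326.9/0.08599 = 3801.7 Tg; kt = 0.08599 × 11.6 = 0.9975, e^(−kt) = 0.3688.
M(11.6) = 3801.7 + (4375 − 3801.7) × 0.3688 = 3801.7 + 211.5 = 4013.1 Tg.

4010 Tg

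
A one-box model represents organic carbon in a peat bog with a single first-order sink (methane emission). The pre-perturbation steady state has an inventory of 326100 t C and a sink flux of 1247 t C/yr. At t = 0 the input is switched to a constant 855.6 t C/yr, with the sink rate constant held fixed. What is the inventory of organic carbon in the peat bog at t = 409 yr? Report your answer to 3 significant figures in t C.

τ = M₀/F₀ = 326100/1247 = 261.5 yr; rate constant k = 1/τ.
New steady state M_∞ = F₁/k = F₁·τ = 855.6 × 261.5 = 223750 t C.
M(t) = M_∞ + (M₀ − M_∞)·e^(−t/τ); t/τ = 409/261.5 = 1.564, so e^(−t/τ) = 0.2093.
M(t) = 223750 + 102400 × 0.2093 = 245170 t C.

245000 t C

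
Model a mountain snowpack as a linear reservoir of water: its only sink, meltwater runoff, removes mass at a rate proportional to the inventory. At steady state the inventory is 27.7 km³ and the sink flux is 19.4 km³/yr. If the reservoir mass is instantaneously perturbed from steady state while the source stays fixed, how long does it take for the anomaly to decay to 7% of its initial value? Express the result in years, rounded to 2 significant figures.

3.8 yr

For a linear reservoir the anomaly decays as exp(−t/τ) with τ = M/F = 27.7/19.4 = 1.428 yr.
exp(−t/τ) = 0.07 ⇒ t = −τ ln(0.07) = 1.428 × 2.659 = 3.797 yr.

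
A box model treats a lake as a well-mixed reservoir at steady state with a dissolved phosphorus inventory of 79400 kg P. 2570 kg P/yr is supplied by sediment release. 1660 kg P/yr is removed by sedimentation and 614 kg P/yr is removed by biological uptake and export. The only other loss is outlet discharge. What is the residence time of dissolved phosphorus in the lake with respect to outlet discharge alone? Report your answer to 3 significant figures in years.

At steady state ΣF_in = ΣF_out.
ΣF_in = 2570.0 kg P/yr.
Outlet discharge flux = ΣF_in − (1660 + 614) = 2570.0 − 2274 = 296.0 kg P/yr.
τ = M / F = 79400 / 296.0 = 268.2 yr.

268 yr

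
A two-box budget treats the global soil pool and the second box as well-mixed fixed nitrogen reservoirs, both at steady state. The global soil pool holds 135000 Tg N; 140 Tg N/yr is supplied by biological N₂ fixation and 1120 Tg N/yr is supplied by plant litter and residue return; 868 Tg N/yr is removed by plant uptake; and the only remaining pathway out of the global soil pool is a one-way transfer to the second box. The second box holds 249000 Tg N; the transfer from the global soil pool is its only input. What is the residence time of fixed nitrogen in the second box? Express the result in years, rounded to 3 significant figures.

635 yr

Balance the global soil pool: ΣF_in = 140 + 1120 = 1260.0 Tg N/yr.
Transfer to the second box = ΣF_in − (868) = 392.00 Tg N/yr.
At steady state the output of the second box equals its input, 392.00 Tg N/yr.
τ = M / F = 249000 / 392.00 = 635.2 yr.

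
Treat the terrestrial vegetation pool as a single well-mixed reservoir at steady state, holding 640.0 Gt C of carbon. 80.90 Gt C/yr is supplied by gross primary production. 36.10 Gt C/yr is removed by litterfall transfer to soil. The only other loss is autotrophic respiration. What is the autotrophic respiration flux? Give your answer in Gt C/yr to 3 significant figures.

44.8 Gt C/yr

At steady state ΣF_in = ΣF_out.
ΣF_in = 80.900 Gt C/yr.
Autotrophic respiration flux = ΣF_in − (36.10) = 80.900 − 36.10 = 44.80 Gt C/yr.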